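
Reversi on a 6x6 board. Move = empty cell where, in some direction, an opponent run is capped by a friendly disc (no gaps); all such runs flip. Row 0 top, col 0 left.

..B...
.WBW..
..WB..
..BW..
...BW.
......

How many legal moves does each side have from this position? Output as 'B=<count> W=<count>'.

Answer: B=8 W=4

Derivation:
-- B to move --
(0,0): no bracket -> illegal
(0,1): no bracket -> illegal
(0,3): flips 1 -> legal
(0,4): no bracket -> illegal
(1,0): flips 1 -> legal
(1,4): flips 1 -> legal
(2,0): flips 1 -> legal
(2,1): flips 1 -> legal
(2,4): flips 1 -> legal
(3,1): no bracket -> illegal
(3,4): flips 1 -> legal
(3,5): no bracket -> illegal
(4,2): no bracket -> illegal
(4,5): flips 1 -> legal
(5,3): no bracket -> illegal
(5,4): no bracket -> illegal
(5,5): no bracket -> illegal
B mobility = 8
-- W to move --
(0,1): no bracket -> illegal
(0,3): no bracket -> illegal
(1,4): no bracket -> illegal
(2,1): no bracket -> illegal
(2,4): flips 1 -> legal
(3,1): flips 1 -> legal
(3,4): no bracket -> illegal
(4,1): no bracket -> illegal
(4,2): flips 2 -> legal
(5,2): no bracket -> illegal
(5,3): flips 1 -> legal
(5,4): no bracket -> illegal
W mobility = 4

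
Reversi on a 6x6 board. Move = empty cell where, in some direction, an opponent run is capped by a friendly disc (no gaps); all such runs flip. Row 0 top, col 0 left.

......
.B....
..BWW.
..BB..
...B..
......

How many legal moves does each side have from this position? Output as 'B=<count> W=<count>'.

-- B to move --
(1,2): no bracket -> illegal
(1,3): flips 1 -> legal
(1,4): flips 1 -> legal
(1,5): flips 1 -> legal
(2,5): flips 2 -> legal
(3,4): no bracket -> illegal
(3,5): no bracket -> illegal
B mobility = 4
-- W to move --
(0,0): no bracket -> illegal
(0,1): no bracket -> illegal
(0,2): no bracket -> illegal
(1,0): no bracket -> illegal
(1,2): no bracket -> illegal
(1,3): no bracket -> illegal
(2,0): no bracket -> illegal
(2,1): flips 1 -> legal
(3,1): no bracket -> illegal
(3,4): no bracket -> illegal
(4,1): flips 1 -> legal
(4,2): flips 1 -> legal
(4,4): no bracket -> illegal
(5,2): no bracket -> illegal
(5,3): flips 2 -> legal
(5,4): no bracket -> illegal
W mobility = 4

Answer: B=4 W=4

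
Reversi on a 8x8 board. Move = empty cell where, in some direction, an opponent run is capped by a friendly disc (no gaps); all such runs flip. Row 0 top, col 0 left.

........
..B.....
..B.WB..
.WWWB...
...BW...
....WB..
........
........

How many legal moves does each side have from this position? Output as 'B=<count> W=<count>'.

Answer: B=10 W=9

Derivation:
-- B to move --
(1,3): no bracket -> illegal
(1,4): flips 1 -> legal
(1,5): no bracket -> illegal
(2,0): no bracket -> illegal
(2,1): flips 1 -> legal
(2,3): flips 2 -> legal
(3,0): flips 3 -> legal
(3,5): no bracket -> illegal
(4,0): flips 1 -> legal
(4,1): no bracket -> illegal
(4,2): flips 1 -> legal
(4,5): flips 1 -> legal
(5,3): flips 1 -> legal
(6,3): no bracket -> illegal
(6,4): flips 2 -> legal
(6,5): flips 1 -> legal
B mobility = 10
-- W to move --
(0,1): no bracket -> illegal
(0,2): flips 2 -> legal
(0,3): no bracket -> illegal
(1,1): flips 1 -> legal
(1,3): flips 1 -> legal
(1,4): no bracket -> illegal
(1,5): no bracket -> illegal
(1,6): no bracket -> illegal
(2,1): no bracket -> illegal
(2,3): no bracket -> illegal
(2,6): flips 1 -> legal
(3,5): flips 1 -> legal
(3,6): no bracket -> illegal
(4,2): flips 1 -> legal
(4,5): no bracket -> illegal
(4,6): no bracket -> illegal
(5,2): no bracket -> illegal
(5,3): flips 1 -> legal
(5,6): flips 1 -> legal
(6,4): no bracket -> illegal
(6,5): no bracket -> illegal
(6,6): flips 1 -> legal
W mobility = 9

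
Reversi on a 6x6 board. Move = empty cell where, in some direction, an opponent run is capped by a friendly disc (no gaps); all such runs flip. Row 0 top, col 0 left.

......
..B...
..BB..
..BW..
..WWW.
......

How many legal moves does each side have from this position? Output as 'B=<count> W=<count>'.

-- B to move --
(2,4): no bracket -> illegal
(3,1): no bracket -> illegal
(3,4): flips 1 -> legal
(3,5): no bracket -> illegal
(4,1): no bracket -> illegal
(4,5): no bracket -> illegal
(5,1): no bracket -> illegal
(5,2): flips 1 -> legal
(5,3): flips 2 -> legal
(5,4): flips 1 -> legal
(5,5): flips 2 -> legal
B mobility = 5
-- W to move --
(0,1): no bracket -> illegal
(0,2): flips 3 -> legal
(0,3): no bracket -> illegal
(1,1): flips 1 -> legal
(1,3): flips 1 -> legal
(1,4): no bracket -> illegal
(2,1): flips 1 -> legal
(2,4): no bracket -> illegal
(3,1): flips 1 -> legal
(3,4): no bracket -> illegal
(4,1): no bracket -> illegal
W mobility = 5

Answer: B=5 W=5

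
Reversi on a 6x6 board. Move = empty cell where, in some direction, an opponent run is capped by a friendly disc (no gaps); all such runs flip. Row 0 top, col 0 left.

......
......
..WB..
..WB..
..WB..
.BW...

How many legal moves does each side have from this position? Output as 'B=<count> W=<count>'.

-- B to move --
(1,1): flips 1 -> legal
(1,2): no bracket -> illegal
(1,3): no bracket -> illegal
(2,1): flips 2 -> legal
(3,1): flips 1 -> legal
(4,1): flips 2 -> legal
(5,3): flips 1 -> legal
B mobility = 5
-- W to move --
(1,2): no bracket -> illegal
(1,3): no bracket -> illegal
(1,4): flips 1 -> legal
(2,4): flips 2 -> legal
(3,4): flips 2 -> legal
(4,0): no bracket -> illegal
(4,1): no bracket -> illegal
(4,4): flips 2 -> legal
(5,0): flips 1 -> legal
(5,3): no bracket -> illegal
(5,4): flips 1 -> legal
W mobility = 6

Answer: B=5 W=6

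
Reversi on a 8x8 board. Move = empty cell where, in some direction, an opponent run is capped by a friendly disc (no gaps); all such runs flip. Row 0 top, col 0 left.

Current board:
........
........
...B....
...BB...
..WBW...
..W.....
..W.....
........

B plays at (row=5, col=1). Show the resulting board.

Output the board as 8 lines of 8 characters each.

Place B at (5,1); scan 8 dirs for brackets.
Dir NW: first cell '.' (not opp) -> no flip
Dir N: first cell '.' (not opp) -> no flip
Dir NE: opp run (4,2) capped by B -> flip
Dir W: first cell '.' (not opp) -> no flip
Dir E: opp run (5,2), next='.' -> no flip
Dir SW: first cell '.' (not opp) -> no flip
Dir S: first cell '.' (not opp) -> no flip
Dir SE: opp run (6,2), next='.' -> no flip
All flips: (4,2)

Answer: ........
........
...B....
...BB...
..BBW...
.BW.....
..W.....
........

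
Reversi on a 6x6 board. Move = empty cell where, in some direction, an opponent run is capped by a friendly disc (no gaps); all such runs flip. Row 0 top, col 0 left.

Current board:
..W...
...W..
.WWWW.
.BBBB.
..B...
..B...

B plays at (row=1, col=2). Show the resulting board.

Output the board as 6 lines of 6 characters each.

Answer: ..W...
..BW..
.WBBW.
.BBBB.
..B...
..B...

Derivation:
Place B at (1,2); scan 8 dirs for brackets.
Dir NW: first cell '.' (not opp) -> no flip
Dir N: opp run (0,2), next=edge -> no flip
Dir NE: first cell '.' (not opp) -> no flip
Dir W: first cell '.' (not opp) -> no flip
Dir E: opp run (1,3), next='.' -> no flip
Dir SW: opp run (2,1), next='.' -> no flip
Dir S: opp run (2,2) capped by B -> flip
Dir SE: opp run (2,3) capped by B -> flip
All flips: (2,2) (2,3)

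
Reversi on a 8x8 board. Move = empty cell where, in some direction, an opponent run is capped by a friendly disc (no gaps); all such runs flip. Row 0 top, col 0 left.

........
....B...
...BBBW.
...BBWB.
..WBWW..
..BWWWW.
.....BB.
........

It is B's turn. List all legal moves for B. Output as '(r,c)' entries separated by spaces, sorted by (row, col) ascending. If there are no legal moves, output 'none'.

(1,5): no bracket -> illegal
(1,6): flips 1 -> legal
(1,7): no bracket -> illegal
(2,7): flips 1 -> legal
(3,1): no bracket -> illegal
(3,2): flips 1 -> legal
(3,7): no bracket -> illegal
(4,1): flips 1 -> legal
(4,6): flips 4 -> legal
(4,7): flips 1 -> legal
(5,1): flips 1 -> legal
(5,7): flips 4 -> legal
(6,2): no bracket -> illegal
(6,3): flips 3 -> legal
(6,4): flips 2 -> legal
(6,7): flips 2 -> legal

Answer: (1,6) (2,7) (3,2) (4,1) (4,6) (4,7) (5,1) (5,7) (6,3) (6,4) (6,7)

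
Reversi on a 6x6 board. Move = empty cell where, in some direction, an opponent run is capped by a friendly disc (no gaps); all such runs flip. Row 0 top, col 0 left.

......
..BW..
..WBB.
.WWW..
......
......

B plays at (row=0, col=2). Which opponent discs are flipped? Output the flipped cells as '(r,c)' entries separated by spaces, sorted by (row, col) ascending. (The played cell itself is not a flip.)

Answer: (1,3)

Derivation:
Dir NW: edge -> no flip
Dir N: edge -> no flip
Dir NE: edge -> no flip
Dir W: first cell '.' (not opp) -> no flip
Dir E: first cell '.' (not opp) -> no flip
Dir SW: first cell '.' (not opp) -> no flip
Dir S: first cell 'B' (not opp) -> no flip
Dir SE: opp run (1,3) capped by B -> flip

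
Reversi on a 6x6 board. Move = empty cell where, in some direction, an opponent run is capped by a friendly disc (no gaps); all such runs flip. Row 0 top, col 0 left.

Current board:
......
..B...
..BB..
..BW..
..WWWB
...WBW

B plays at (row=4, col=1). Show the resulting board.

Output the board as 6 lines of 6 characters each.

Place B at (4,1); scan 8 dirs for brackets.
Dir NW: first cell '.' (not opp) -> no flip
Dir N: first cell '.' (not opp) -> no flip
Dir NE: first cell 'B' (not opp) -> no flip
Dir W: first cell '.' (not opp) -> no flip
Dir E: opp run (4,2) (4,3) (4,4) capped by B -> flip
Dir SW: first cell '.' (not opp) -> no flip
Dir S: first cell '.' (not opp) -> no flip
Dir SE: first cell '.' (not opp) -> no flip
All flips: (4,2) (4,3) (4,4)

Answer: ......
..B...
..BB..
..BW..
.BBBBB
...WBW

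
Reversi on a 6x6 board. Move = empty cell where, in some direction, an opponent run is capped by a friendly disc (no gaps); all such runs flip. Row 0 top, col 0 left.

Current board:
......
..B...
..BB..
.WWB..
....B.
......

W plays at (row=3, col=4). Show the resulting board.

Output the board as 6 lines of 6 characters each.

Answer: ......
..B...
..BB..
.WWWW.
....B.
......

Derivation:
Place W at (3,4); scan 8 dirs for brackets.
Dir NW: opp run (2,3) (1,2), next='.' -> no flip
Dir N: first cell '.' (not opp) -> no flip
Dir NE: first cell '.' (not opp) -> no flip
Dir W: opp run (3,3) capped by W -> flip
Dir E: first cell '.' (not opp) -> no flip
Dir SW: first cell '.' (not opp) -> no flip
Dir S: opp run (4,4), next='.' -> no flip
Dir SE: first cell '.' (not opp) -> no flip
All flips: (3,3)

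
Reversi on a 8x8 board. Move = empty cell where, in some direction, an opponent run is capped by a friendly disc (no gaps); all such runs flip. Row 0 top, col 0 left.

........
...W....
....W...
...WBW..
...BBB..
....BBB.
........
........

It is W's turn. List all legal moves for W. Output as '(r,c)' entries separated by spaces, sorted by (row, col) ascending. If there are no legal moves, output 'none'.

(2,3): no bracket -> illegal
(2,5): no bracket -> illegal
(3,2): no bracket -> illegal
(3,6): no bracket -> illegal
(4,2): no bracket -> illegal
(4,6): no bracket -> illegal
(4,7): no bracket -> illegal
(5,2): no bracket -> illegal
(5,3): flips 2 -> legal
(5,7): no bracket -> illegal
(6,3): no bracket -> illegal
(6,4): flips 3 -> legal
(6,5): flips 2 -> legal
(6,6): flips 2 -> legal
(6,7): no bracket -> illegal

Answer: (5,3) (6,4) (6,5) (6,6)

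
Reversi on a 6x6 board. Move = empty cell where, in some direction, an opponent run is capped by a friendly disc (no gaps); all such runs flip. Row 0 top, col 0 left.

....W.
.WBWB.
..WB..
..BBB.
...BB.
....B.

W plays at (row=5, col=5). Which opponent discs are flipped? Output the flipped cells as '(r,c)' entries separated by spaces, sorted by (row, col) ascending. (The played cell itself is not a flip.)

Dir NW: opp run (4,4) (3,3) capped by W -> flip
Dir N: first cell '.' (not opp) -> no flip
Dir NE: edge -> no flip
Dir W: opp run (5,4), next='.' -> no flip
Dir E: edge -> no flip
Dir SW: edge -> no flip
Dir S: edge -> no flip
Dir SE: edge -> no flip

Answer: (3,3) (4,4)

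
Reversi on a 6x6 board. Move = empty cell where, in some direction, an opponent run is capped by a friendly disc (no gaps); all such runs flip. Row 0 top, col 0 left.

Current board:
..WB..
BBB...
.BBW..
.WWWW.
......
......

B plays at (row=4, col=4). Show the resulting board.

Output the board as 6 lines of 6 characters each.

Place B at (4,4); scan 8 dirs for brackets.
Dir NW: opp run (3,3) capped by B -> flip
Dir N: opp run (3,4), next='.' -> no flip
Dir NE: first cell '.' (not opp) -> no flip
Dir W: first cell '.' (not opp) -> no flip
Dir E: first cell '.' (not opp) -> no flip
Dir SW: first cell '.' (not opp) -> no flip
Dir S: first cell '.' (not opp) -> no flip
Dir SE: first cell '.' (not opp) -> no flip
All flips: (3,3)

Answer: ..WB..
BBB...
.BBW..
.WWBW.
....B.
......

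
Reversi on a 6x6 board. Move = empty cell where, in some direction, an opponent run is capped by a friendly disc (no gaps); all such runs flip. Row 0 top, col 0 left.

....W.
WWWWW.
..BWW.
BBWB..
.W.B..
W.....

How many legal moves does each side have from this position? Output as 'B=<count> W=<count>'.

Answer: B=9 W=7

Derivation:
-- B to move --
(0,0): flips 1 -> legal
(0,1): no bracket -> illegal
(0,2): flips 1 -> legal
(0,3): flips 2 -> legal
(0,5): no bracket -> illegal
(1,5): flips 1 -> legal
(2,0): no bracket -> illegal
(2,1): flips 1 -> legal
(2,5): flips 2 -> legal
(3,4): no bracket -> illegal
(3,5): no bracket -> illegal
(4,0): no bracket -> illegal
(4,2): flips 1 -> legal
(5,1): flips 1 -> legal
(5,2): flips 1 -> legal
B mobility = 9
-- W to move --
(2,0): no bracket -> illegal
(2,1): flips 2 -> legal
(3,4): flips 1 -> legal
(4,0): flips 2 -> legal
(4,2): flips 1 -> legal
(4,4): flips 2 -> legal
(5,2): no bracket -> illegal
(5,3): flips 2 -> legal
(5,4): flips 1 -> legal
W mobility = 7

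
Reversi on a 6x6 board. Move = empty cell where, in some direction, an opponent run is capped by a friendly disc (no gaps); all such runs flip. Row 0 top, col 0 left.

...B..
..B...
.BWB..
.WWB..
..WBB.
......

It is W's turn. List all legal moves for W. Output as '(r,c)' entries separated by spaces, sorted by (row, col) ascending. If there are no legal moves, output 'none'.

(0,1): no bracket -> illegal
(0,2): flips 1 -> legal
(0,4): no bracket -> illegal
(1,0): flips 1 -> legal
(1,1): flips 1 -> legal
(1,3): no bracket -> illegal
(1,4): flips 1 -> legal
(2,0): flips 1 -> legal
(2,4): flips 2 -> legal
(3,0): no bracket -> illegal
(3,4): flips 1 -> legal
(3,5): no bracket -> illegal
(4,5): flips 2 -> legal
(5,2): no bracket -> illegal
(5,3): no bracket -> illegal
(5,4): flips 1 -> legal
(5,5): flips 2 -> legal

Answer: (0,2) (1,0) (1,1) (1,4) (2,0) (2,4) (3,4) (4,5) (5,4) (5,5)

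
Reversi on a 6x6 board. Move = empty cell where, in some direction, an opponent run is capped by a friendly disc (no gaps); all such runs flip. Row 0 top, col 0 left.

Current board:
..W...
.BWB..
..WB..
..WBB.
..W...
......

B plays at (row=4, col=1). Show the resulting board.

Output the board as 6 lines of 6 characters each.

Place B at (4,1); scan 8 dirs for brackets.
Dir NW: first cell '.' (not opp) -> no flip
Dir N: first cell '.' (not opp) -> no flip
Dir NE: opp run (3,2) capped by B -> flip
Dir W: first cell '.' (not opp) -> no flip
Dir E: opp run (4,2), next='.' -> no flip
Dir SW: first cell '.' (not opp) -> no flip
Dir S: first cell '.' (not opp) -> no flip
Dir SE: first cell '.' (not opp) -> no flip
All flips: (3,2)

Answer: ..W...
.BWB..
..WB..
..BBB.
.BW...
......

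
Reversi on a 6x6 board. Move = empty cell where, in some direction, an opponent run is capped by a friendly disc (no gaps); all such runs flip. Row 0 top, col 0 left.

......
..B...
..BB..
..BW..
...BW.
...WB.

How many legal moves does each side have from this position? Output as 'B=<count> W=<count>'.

-- B to move --
(2,4): no bracket -> illegal
(3,4): flips 2 -> legal
(3,5): no bracket -> illegal
(4,2): no bracket -> illegal
(4,5): flips 1 -> legal
(5,2): flips 1 -> legal
(5,5): flips 2 -> legal
B mobility = 4
-- W to move --
(0,1): no bracket -> illegal
(0,2): no bracket -> illegal
(0,3): no bracket -> illegal
(1,1): flips 1 -> legal
(1,3): flips 1 -> legal
(1,4): no bracket -> illegal
(2,1): no bracket -> illegal
(2,4): no bracket -> illegal
(3,1): flips 1 -> legal
(3,4): no bracket -> illegal
(4,1): no bracket -> illegal
(4,2): flips 1 -> legal
(4,5): no bracket -> illegal
(5,2): no bracket -> illegal
(5,5): flips 1 -> legal
W mobility = 5

Answer: B=4 W=5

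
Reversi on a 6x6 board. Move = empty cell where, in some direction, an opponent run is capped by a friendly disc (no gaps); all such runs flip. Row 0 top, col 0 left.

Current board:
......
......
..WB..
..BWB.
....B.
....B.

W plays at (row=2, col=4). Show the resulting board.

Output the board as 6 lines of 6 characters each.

Answer: ......
......
..WWW.
..BWB.
....B.
....B.

Derivation:
Place W at (2,4); scan 8 dirs for brackets.
Dir NW: first cell '.' (not opp) -> no flip
Dir N: first cell '.' (not opp) -> no flip
Dir NE: first cell '.' (not opp) -> no flip
Dir W: opp run (2,3) capped by W -> flip
Dir E: first cell '.' (not opp) -> no flip
Dir SW: first cell 'W' (not opp) -> no flip
Dir S: opp run (3,4) (4,4) (5,4), next=edge -> no flip
Dir SE: first cell '.' (not opp) -> no flip
All flips: (2,3)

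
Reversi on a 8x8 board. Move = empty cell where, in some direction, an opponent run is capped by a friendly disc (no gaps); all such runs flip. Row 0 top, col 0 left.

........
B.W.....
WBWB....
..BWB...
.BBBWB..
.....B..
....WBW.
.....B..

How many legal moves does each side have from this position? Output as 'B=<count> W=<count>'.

Answer: B=13 W=12

Derivation:
-- B to move --
(0,1): flips 1 -> legal
(0,2): flips 2 -> legal
(0,3): flips 1 -> legal
(1,1): flips 3 -> legal
(1,3): no bracket -> illegal
(2,4): flips 1 -> legal
(3,0): flips 1 -> legal
(3,1): no bracket -> illegal
(3,5): no bracket -> illegal
(5,3): flips 1 -> legal
(5,4): flips 1 -> legal
(5,6): no bracket -> illegal
(5,7): flips 1 -> legal
(6,3): flips 1 -> legal
(6,7): flips 1 -> legal
(7,3): flips 1 -> legal
(7,4): no bracket -> illegal
(7,6): no bracket -> illegal
(7,7): flips 1 -> legal
B mobility = 13
-- W to move --
(0,0): flips 1 -> legal
(0,1): no bracket -> illegal
(1,1): no bracket -> illegal
(1,3): flips 1 -> legal
(1,4): no bracket -> illegal
(2,4): flips 2 -> legal
(2,5): no bracket -> illegal
(3,0): flips 1 -> legal
(3,1): flips 1 -> legal
(3,5): flips 1 -> legal
(3,6): no bracket -> illegal
(4,0): flips 3 -> legal
(4,6): flips 2 -> legal
(5,0): no bracket -> illegal
(5,1): flips 1 -> legal
(5,2): flips 2 -> legal
(5,3): flips 1 -> legal
(5,4): no bracket -> illegal
(5,6): flips 3 -> legal
(7,4): no bracket -> illegal
(7,6): no bracket -> illegal
W mobility = 12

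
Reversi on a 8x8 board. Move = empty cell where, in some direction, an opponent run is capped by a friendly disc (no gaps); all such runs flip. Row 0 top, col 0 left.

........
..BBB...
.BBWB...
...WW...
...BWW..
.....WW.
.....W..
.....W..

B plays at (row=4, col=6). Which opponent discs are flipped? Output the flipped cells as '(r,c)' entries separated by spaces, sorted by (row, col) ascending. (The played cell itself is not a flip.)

Dir NW: first cell '.' (not opp) -> no flip
Dir N: first cell '.' (not opp) -> no flip
Dir NE: first cell '.' (not opp) -> no flip
Dir W: opp run (4,5) (4,4) capped by B -> flip
Dir E: first cell '.' (not opp) -> no flip
Dir SW: opp run (5,5), next='.' -> no flip
Dir S: opp run (5,6), next='.' -> no flip
Dir SE: first cell '.' (not opp) -> no flip

Answer: (4,4) (4,5)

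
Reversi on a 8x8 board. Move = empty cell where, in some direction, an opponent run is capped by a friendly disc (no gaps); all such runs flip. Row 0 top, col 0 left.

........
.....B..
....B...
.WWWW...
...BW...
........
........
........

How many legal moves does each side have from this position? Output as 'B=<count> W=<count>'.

-- B to move --
(2,0): no bracket -> illegal
(2,1): flips 1 -> legal
(2,2): no bracket -> illegal
(2,3): flips 1 -> legal
(2,5): flips 1 -> legal
(3,0): no bracket -> illegal
(3,5): no bracket -> illegal
(4,0): no bracket -> illegal
(4,1): no bracket -> illegal
(4,2): flips 1 -> legal
(4,5): flips 1 -> legal
(5,3): no bracket -> illegal
(5,4): flips 2 -> legal
(5,5): no bracket -> illegal
B mobility = 6
-- W to move --
(0,4): no bracket -> illegal
(0,5): no bracket -> illegal
(0,6): flips 2 -> legal
(1,3): no bracket -> illegal
(1,4): flips 1 -> legal
(1,6): no bracket -> illegal
(2,3): no bracket -> illegal
(2,5): no bracket -> illegal
(2,6): no bracket -> illegal
(3,5): no bracket -> illegal
(4,2): flips 1 -> legal
(5,2): flips 1 -> legal
(5,3): flips 1 -> legal
(5,4): flips 1 -> legal
W mobility = 6

Answer: B=6 W=6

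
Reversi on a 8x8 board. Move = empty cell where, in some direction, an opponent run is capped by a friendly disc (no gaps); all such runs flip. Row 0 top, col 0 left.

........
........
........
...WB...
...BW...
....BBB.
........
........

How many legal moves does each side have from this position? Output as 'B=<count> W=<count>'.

Answer: B=4 W=6

Derivation:
-- B to move --
(2,2): flips 2 -> legal
(2,3): flips 1 -> legal
(2,4): no bracket -> illegal
(3,2): flips 1 -> legal
(3,5): no bracket -> illegal
(4,2): no bracket -> illegal
(4,5): flips 1 -> legal
(5,3): no bracket -> illegal
B mobility = 4
-- W to move --
(2,3): no bracket -> illegal
(2,4): flips 1 -> legal
(2,5): no bracket -> illegal
(3,2): no bracket -> illegal
(3,5): flips 1 -> legal
(4,2): flips 1 -> legal
(4,5): no bracket -> illegal
(4,6): no bracket -> illegal
(4,7): no bracket -> illegal
(5,2): no bracket -> illegal
(5,3): flips 1 -> legal
(5,7): no bracket -> illegal
(6,3): no bracket -> illegal
(6,4): flips 1 -> legal
(6,5): no bracket -> illegal
(6,6): flips 1 -> legal
(6,7): no bracket -> illegal
W mobility = 6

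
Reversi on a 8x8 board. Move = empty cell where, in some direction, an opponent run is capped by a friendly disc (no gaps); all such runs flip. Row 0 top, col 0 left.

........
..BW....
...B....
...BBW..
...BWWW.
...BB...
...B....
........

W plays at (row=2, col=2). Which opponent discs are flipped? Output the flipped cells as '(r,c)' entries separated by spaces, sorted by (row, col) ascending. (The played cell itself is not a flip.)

Answer: (3,3)

Derivation:
Dir NW: first cell '.' (not opp) -> no flip
Dir N: opp run (1,2), next='.' -> no flip
Dir NE: first cell 'W' (not opp) -> no flip
Dir W: first cell '.' (not opp) -> no flip
Dir E: opp run (2,3), next='.' -> no flip
Dir SW: first cell '.' (not opp) -> no flip
Dir S: first cell '.' (not opp) -> no flip
Dir SE: opp run (3,3) capped by W -> flip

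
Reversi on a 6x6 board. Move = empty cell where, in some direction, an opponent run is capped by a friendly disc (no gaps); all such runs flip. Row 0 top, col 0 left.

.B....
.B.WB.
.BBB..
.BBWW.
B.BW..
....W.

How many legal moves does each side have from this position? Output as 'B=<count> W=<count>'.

-- B to move --
(0,2): no bracket -> illegal
(0,3): flips 1 -> legal
(0,4): flips 1 -> legal
(1,2): flips 1 -> legal
(2,4): flips 1 -> legal
(2,5): no bracket -> illegal
(3,5): flips 2 -> legal
(4,4): flips 2 -> legal
(4,5): flips 1 -> legal
(5,2): no bracket -> illegal
(5,3): flips 2 -> legal
(5,5): no bracket -> illegal
B mobility = 8
-- W to move --
(0,0): flips 2 -> legal
(0,2): no bracket -> illegal
(0,3): no bracket -> illegal
(0,4): no bracket -> illegal
(0,5): no bracket -> illegal
(1,0): flips 2 -> legal
(1,2): flips 1 -> legal
(1,5): flips 1 -> legal
(2,0): no bracket -> illegal
(2,4): no bracket -> illegal
(2,5): no bracket -> illegal
(3,0): flips 2 -> legal
(4,1): flips 1 -> legal
(5,0): no bracket -> illegal
(5,1): flips 1 -> legal
(5,2): no bracket -> illegal
(5,3): no bracket -> illegal
W mobility = 7

Answer: B=8 W=7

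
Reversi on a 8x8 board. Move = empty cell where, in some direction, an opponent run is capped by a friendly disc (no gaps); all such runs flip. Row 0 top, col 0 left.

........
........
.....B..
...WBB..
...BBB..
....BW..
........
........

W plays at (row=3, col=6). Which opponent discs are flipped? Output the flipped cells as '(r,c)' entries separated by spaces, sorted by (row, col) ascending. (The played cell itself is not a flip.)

Answer: (3,4) (3,5)

Derivation:
Dir NW: opp run (2,5), next='.' -> no flip
Dir N: first cell '.' (not opp) -> no flip
Dir NE: first cell '.' (not opp) -> no flip
Dir W: opp run (3,5) (3,4) capped by W -> flip
Dir E: first cell '.' (not opp) -> no flip
Dir SW: opp run (4,5) (5,4), next='.' -> no flip
Dir S: first cell '.' (not opp) -> no flip
Dir SE: first cell '.' (not opp) -> no flip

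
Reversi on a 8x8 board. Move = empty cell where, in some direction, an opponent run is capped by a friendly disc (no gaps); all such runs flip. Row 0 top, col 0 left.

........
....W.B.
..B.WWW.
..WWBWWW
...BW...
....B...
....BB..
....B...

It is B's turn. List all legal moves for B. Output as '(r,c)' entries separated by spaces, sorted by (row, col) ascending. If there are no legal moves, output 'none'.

(0,3): no bracket -> illegal
(0,4): flips 2 -> legal
(0,5): no bracket -> illegal
(1,3): no bracket -> illegal
(1,5): no bracket -> illegal
(1,7): no bracket -> illegal
(2,1): flips 1 -> legal
(2,3): flips 1 -> legal
(2,7): no bracket -> illegal
(3,1): flips 2 -> legal
(4,1): no bracket -> illegal
(4,2): flips 1 -> legal
(4,5): flips 1 -> legal
(4,6): flips 2 -> legal
(4,7): no bracket -> illegal
(5,3): no bracket -> illegal
(5,5): flips 2 -> legal

Answer: (0,4) (2,1) (2,3) (3,1) (4,2) (4,5) (4,6) (5,5)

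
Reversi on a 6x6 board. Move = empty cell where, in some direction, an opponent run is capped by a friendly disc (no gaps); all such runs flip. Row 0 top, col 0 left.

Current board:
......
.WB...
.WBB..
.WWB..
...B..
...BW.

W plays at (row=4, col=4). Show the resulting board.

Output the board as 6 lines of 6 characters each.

Answer: ......
.WB...
.WWB..
.WWW..
...BW.
...BW.

Derivation:
Place W at (4,4); scan 8 dirs for brackets.
Dir NW: opp run (3,3) (2,2) capped by W -> flip
Dir N: first cell '.' (not opp) -> no flip
Dir NE: first cell '.' (not opp) -> no flip
Dir W: opp run (4,3), next='.' -> no flip
Dir E: first cell '.' (not opp) -> no flip
Dir SW: opp run (5,3), next=edge -> no flip
Dir S: first cell 'W' (not opp) -> no flip
Dir SE: first cell '.' (not opp) -> no flip
All flips: (2,2) (3,3)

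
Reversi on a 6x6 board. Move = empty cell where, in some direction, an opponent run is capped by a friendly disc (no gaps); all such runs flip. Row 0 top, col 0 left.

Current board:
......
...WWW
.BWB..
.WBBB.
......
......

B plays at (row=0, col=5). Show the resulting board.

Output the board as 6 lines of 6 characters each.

Answer: .....B
...WBW
.BWB..
.WBBB.
......
......

Derivation:
Place B at (0,5); scan 8 dirs for brackets.
Dir NW: edge -> no flip
Dir N: edge -> no flip
Dir NE: edge -> no flip
Dir W: first cell '.' (not opp) -> no flip
Dir E: edge -> no flip
Dir SW: opp run (1,4) capped by B -> flip
Dir S: opp run (1,5), next='.' -> no flip
Dir SE: edge -> no flip
All flips: (1,4)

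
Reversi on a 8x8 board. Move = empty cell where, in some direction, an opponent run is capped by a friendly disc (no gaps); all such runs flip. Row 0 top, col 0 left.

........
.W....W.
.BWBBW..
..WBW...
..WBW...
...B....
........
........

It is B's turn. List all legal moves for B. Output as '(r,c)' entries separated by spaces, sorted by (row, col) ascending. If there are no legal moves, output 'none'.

Answer: (0,0) (0,1) (0,7) (2,6) (3,1) (3,5) (4,1) (4,5) (5,1) (5,4) (5,5)

Derivation:
(0,0): flips 2 -> legal
(0,1): flips 1 -> legal
(0,2): no bracket -> illegal
(0,5): no bracket -> illegal
(0,6): no bracket -> illegal
(0,7): flips 3 -> legal
(1,0): no bracket -> illegal
(1,2): no bracket -> illegal
(1,3): no bracket -> illegal
(1,4): no bracket -> illegal
(1,5): no bracket -> illegal
(1,7): no bracket -> illegal
(2,0): no bracket -> illegal
(2,6): flips 1 -> legal
(2,7): no bracket -> illegal
(3,1): flips 2 -> legal
(3,5): flips 2 -> legal
(3,6): no bracket -> illegal
(4,1): flips 2 -> legal
(4,5): flips 2 -> legal
(5,1): flips 1 -> legal
(5,2): no bracket -> illegal
(5,4): flips 2 -> legal
(5,5): flips 1 -> legal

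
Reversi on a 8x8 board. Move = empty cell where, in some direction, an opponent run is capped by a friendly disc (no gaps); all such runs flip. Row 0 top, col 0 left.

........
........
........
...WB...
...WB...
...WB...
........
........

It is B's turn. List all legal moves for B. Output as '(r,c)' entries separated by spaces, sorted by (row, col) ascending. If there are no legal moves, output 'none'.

Answer: (2,2) (3,2) (4,2) (5,2) (6,2)

Derivation:
(2,2): flips 1 -> legal
(2,3): no bracket -> illegal
(2,4): no bracket -> illegal
(3,2): flips 2 -> legal
(4,2): flips 1 -> legal
(5,2): flips 2 -> legal
(6,2): flips 1 -> legal
(6,3): no bracket -> illegal
(6,4): no bracket -> illegal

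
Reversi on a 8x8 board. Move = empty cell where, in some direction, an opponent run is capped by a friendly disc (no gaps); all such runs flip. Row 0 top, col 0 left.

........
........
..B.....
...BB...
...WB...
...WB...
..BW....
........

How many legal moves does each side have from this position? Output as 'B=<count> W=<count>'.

Answer: B=6 W=8

Derivation:
-- B to move --
(3,2): flips 1 -> legal
(4,2): flips 1 -> legal
(5,2): flips 2 -> legal
(6,4): flips 1 -> legal
(7,2): flips 1 -> legal
(7,3): flips 3 -> legal
(7,4): no bracket -> illegal
B mobility = 6
-- W to move --
(1,1): no bracket -> illegal
(1,2): no bracket -> illegal
(1,3): no bracket -> illegal
(2,1): no bracket -> illegal
(2,3): flips 1 -> legal
(2,4): no bracket -> illegal
(2,5): flips 1 -> legal
(3,1): no bracket -> illegal
(3,2): no bracket -> illegal
(3,5): flips 1 -> legal
(4,2): no bracket -> illegal
(4,5): flips 2 -> legal
(5,1): no bracket -> illegal
(5,2): no bracket -> illegal
(5,5): flips 1 -> legal
(6,1): flips 1 -> legal
(6,4): no bracket -> illegal
(6,5): flips 1 -> legal
(7,1): flips 1 -> legal
(7,2): no bracket -> illegal
(7,3): no bracket -> illegal
W mobility = 8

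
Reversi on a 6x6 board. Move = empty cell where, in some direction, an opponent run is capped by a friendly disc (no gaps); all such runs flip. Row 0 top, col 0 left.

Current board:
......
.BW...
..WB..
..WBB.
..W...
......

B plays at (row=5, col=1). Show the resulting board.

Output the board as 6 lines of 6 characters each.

Answer: ......
.BW...
..WB..
..WBB.
..B...
.B....

Derivation:
Place B at (5,1); scan 8 dirs for brackets.
Dir NW: first cell '.' (not opp) -> no flip
Dir N: first cell '.' (not opp) -> no flip
Dir NE: opp run (4,2) capped by B -> flip
Dir W: first cell '.' (not opp) -> no flip
Dir E: first cell '.' (not opp) -> no flip
Dir SW: edge -> no flip
Dir S: edge -> no flip
Dir SE: edge -> no flip
All flips: (4,2)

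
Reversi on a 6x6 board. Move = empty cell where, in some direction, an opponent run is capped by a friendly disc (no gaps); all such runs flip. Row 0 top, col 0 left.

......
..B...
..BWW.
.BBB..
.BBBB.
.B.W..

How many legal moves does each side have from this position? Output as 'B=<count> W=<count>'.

-- B to move --
(1,3): flips 1 -> legal
(1,4): flips 1 -> legal
(1,5): flips 1 -> legal
(2,5): flips 2 -> legal
(3,4): flips 1 -> legal
(3,5): no bracket -> illegal
(5,2): no bracket -> illegal
(5,4): no bracket -> illegal
B mobility = 5
-- W to move --
(0,1): flips 1 -> legal
(0,2): no bracket -> illegal
(0,3): no bracket -> illegal
(1,1): no bracket -> illegal
(1,3): no bracket -> illegal
(2,0): flips 2 -> legal
(2,1): flips 1 -> legal
(3,0): no bracket -> illegal
(3,4): no bracket -> illegal
(3,5): flips 1 -> legal
(4,0): no bracket -> illegal
(4,5): no bracket -> illegal
(5,0): flips 2 -> legal
(5,2): no bracket -> illegal
(5,4): no bracket -> illegal
(5,5): no bracket -> illegal
W mobility = 5

Answer: B=5 W=5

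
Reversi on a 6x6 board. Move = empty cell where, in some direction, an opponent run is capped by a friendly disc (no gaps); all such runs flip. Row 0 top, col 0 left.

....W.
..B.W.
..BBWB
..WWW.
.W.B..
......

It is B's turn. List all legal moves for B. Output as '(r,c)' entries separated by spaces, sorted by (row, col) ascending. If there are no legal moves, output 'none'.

(0,3): flips 1 -> legal
(0,5): flips 1 -> legal
(1,3): no bracket -> illegal
(1,5): no bracket -> illegal
(2,1): flips 1 -> legal
(3,0): no bracket -> illegal
(3,1): no bracket -> illegal
(3,5): no bracket -> illegal
(4,0): no bracket -> illegal
(4,2): flips 1 -> legal
(4,4): flips 1 -> legal
(4,5): flips 1 -> legal
(5,0): flips 2 -> legal
(5,1): no bracket -> illegal
(5,2): no bracket -> illegal

Answer: (0,3) (0,5) (2,1) (4,2) (4,4) (4,5) (5,0)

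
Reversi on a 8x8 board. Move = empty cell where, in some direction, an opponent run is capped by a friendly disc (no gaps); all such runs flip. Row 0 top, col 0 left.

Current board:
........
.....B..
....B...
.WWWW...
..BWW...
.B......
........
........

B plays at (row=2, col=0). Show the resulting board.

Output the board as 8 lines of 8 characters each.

Place B at (2,0); scan 8 dirs for brackets.
Dir NW: edge -> no flip
Dir N: first cell '.' (not opp) -> no flip
Dir NE: first cell '.' (not opp) -> no flip
Dir W: edge -> no flip
Dir E: first cell '.' (not opp) -> no flip
Dir SW: edge -> no flip
Dir S: first cell '.' (not opp) -> no flip
Dir SE: opp run (3,1) capped by B -> flip
All flips: (3,1)

Answer: ........
.....B..
B...B...
.BWWW...
..BWW...
.B......
........
........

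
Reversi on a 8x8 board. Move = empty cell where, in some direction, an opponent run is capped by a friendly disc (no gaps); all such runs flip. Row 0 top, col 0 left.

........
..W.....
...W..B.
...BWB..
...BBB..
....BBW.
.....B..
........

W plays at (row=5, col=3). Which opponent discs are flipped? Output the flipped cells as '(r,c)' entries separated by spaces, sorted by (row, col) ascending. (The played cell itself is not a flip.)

Answer: (3,3) (4,3) (5,4) (5,5)

Derivation:
Dir NW: first cell '.' (not opp) -> no flip
Dir N: opp run (4,3) (3,3) capped by W -> flip
Dir NE: opp run (4,4) (3,5) (2,6), next='.' -> no flip
Dir W: first cell '.' (not opp) -> no flip
Dir E: opp run (5,4) (5,5) capped by W -> flip
Dir SW: first cell '.' (not opp) -> no flip
Dir S: first cell '.' (not opp) -> no flip
Dir SE: first cell '.' (not opp) -> no flip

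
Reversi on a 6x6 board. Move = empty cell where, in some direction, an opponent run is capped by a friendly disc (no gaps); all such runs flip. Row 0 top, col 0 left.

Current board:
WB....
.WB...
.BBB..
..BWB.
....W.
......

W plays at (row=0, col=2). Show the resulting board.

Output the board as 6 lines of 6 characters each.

Place W at (0,2); scan 8 dirs for brackets.
Dir NW: edge -> no flip
Dir N: edge -> no flip
Dir NE: edge -> no flip
Dir W: opp run (0,1) capped by W -> flip
Dir E: first cell '.' (not opp) -> no flip
Dir SW: first cell 'W' (not opp) -> no flip
Dir S: opp run (1,2) (2,2) (3,2), next='.' -> no flip
Dir SE: first cell '.' (not opp) -> no flip
All flips: (0,1)

Answer: WWW...
.WB...
.BBB..
..BWB.
....W.
......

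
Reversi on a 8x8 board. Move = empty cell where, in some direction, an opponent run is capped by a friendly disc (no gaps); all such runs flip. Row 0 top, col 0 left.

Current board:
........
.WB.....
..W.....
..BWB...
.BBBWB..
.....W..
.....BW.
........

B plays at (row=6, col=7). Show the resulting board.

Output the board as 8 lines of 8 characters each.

Answer: ........
.WB.....
..W.....
..BWB...
.BBBWB..
.....W..
.....BBB
........

Derivation:
Place B at (6,7); scan 8 dirs for brackets.
Dir NW: first cell '.' (not opp) -> no flip
Dir N: first cell '.' (not opp) -> no flip
Dir NE: edge -> no flip
Dir W: opp run (6,6) capped by B -> flip
Dir E: edge -> no flip
Dir SW: first cell '.' (not opp) -> no flip
Dir S: first cell '.' (not opp) -> no flip
Dir SE: edge -> no flip
All flips: (6,6)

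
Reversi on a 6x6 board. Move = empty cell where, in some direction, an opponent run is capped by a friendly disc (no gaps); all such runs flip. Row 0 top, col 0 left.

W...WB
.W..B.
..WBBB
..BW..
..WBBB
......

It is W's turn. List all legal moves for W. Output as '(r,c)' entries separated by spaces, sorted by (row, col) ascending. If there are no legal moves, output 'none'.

Answer: (1,3) (1,5) (3,1) (3,4) (5,3) (5,5)

Derivation:
(0,3): no bracket -> illegal
(1,2): no bracket -> illegal
(1,3): flips 1 -> legal
(1,5): flips 1 -> legal
(2,1): no bracket -> illegal
(3,1): flips 1 -> legal
(3,4): flips 2 -> legal
(3,5): no bracket -> illegal
(4,1): no bracket -> illegal
(5,2): no bracket -> illegal
(5,3): flips 1 -> legal
(5,4): no bracket -> illegal
(5,5): flips 1 -> legal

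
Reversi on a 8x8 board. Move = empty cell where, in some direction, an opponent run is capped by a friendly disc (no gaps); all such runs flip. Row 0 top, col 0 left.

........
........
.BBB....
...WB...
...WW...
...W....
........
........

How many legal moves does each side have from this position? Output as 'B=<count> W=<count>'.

-- B to move --
(2,4): no bracket -> illegal
(3,2): flips 1 -> legal
(3,5): no bracket -> illegal
(4,2): no bracket -> illegal
(4,5): no bracket -> illegal
(5,2): flips 1 -> legal
(5,4): flips 1 -> legal
(5,5): flips 2 -> legal
(6,2): no bracket -> illegal
(6,3): flips 3 -> legal
(6,4): no bracket -> illegal
B mobility = 5
-- W to move --
(1,0): no bracket -> illegal
(1,1): flips 1 -> legal
(1,2): no bracket -> illegal
(1,3): flips 1 -> legal
(1,4): no bracket -> illegal
(2,0): no bracket -> illegal
(2,4): flips 1 -> legal
(2,5): flips 1 -> legal
(3,0): no bracket -> illegal
(3,1): no bracket -> illegal
(3,2): no bracket -> illegal
(3,5): flips 1 -> legal
(4,5): no bracket -> illegal
W mobility = 5

Answer: B=5 W=5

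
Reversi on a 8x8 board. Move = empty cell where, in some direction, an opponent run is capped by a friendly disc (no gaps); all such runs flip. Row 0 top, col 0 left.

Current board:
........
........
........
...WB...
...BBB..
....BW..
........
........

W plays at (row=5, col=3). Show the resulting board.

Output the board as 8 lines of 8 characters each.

Place W at (5,3); scan 8 dirs for brackets.
Dir NW: first cell '.' (not opp) -> no flip
Dir N: opp run (4,3) capped by W -> flip
Dir NE: opp run (4,4), next='.' -> no flip
Dir W: first cell '.' (not opp) -> no flip
Dir E: opp run (5,4) capped by W -> flip
Dir SW: first cell '.' (not opp) -> no flip
Dir S: first cell '.' (not opp) -> no flip
Dir SE: first cell '.' (not opp) -> no flip
All flips: (4,3) (5,4)

Answer: ........
........
........
...WB...
...WBB..
...WWW..
........
........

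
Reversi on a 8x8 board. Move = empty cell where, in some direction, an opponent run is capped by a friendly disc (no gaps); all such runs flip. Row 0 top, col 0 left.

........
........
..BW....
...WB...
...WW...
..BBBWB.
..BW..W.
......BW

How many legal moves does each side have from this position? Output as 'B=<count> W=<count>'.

-- B to move --
(1,2): flips 1 -> legal
(1,3): flips 3 -> legal
(1,4): no bracket -> illegal
(2,4): flips 1 -> legal
(3,2): flips 2 -> legal
(3,5): flips 1 -> legal
(4,2): no bracket -> illegal
(4,5): no bracket -> illegal
(4,6): no bracket -> illegal
(5,7): no bracket -> illegal
(6,4): flips 1 -> legal
(6,5): no bracket -> illegal
(6,7): no bracket -> illegal
(7,2): flips 1 -> legal
(7,3): flips 1 -> legal
(7,4): flips 1 -> legal
(7,5): no bracket -> illegal
B mobility = 9
-- W to move --
(1,1): flips 1 -> legal
(1,2): no bracket -> illegal
(1,3): no bracket -> illegal
(2,1): flips 1 -> legal
(2,4): flips 1 -> legal
(2,5): flips 1 -> legal
(3,1): no bracket -> illegal
(3,2): no bracket -> illegal
(3,5): flips 1 -> legal
(4,1): flips 1 -> legal
(4,2): no bracket -> illegal
(4,5): flips 2 -> legal
(4,6): flips 1 -> legal
(4,7): no bracket -> illegal
(5,1): flips 3 -> legal
(5,7): flips 1 -> legal
(6,1): flips 2 -> legal
(6,4): flips 1 -> legal
(6,5): flips 1 -> legal
(6,7): no bracket -> illegal
(7,1): flips 2 -> legal
(7,2): no bracket -> illegal
(7,3): no bracket -> illegal
(7,5): flips 1 -> legal
W mobility = 15

Answer: B=9 W=15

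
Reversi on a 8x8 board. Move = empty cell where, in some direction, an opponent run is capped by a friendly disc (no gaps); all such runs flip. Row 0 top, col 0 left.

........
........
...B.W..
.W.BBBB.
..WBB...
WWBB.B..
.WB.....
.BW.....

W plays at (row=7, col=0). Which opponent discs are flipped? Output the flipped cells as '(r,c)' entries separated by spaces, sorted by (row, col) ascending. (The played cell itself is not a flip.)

Dir NW: edge -> no flip
Dir N: first cell '.' (not opp) -> no flip
Dir NE: first cell 'W' (not opp) -> no flip
Dir W: edge -> no flip
Dir E: opp run (7,1) capped by W -> flip
Dir SW: edge -> no flip
Dir S: edge -> no flip
Dir SE: edge -> no flip

Answer: (7,1)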